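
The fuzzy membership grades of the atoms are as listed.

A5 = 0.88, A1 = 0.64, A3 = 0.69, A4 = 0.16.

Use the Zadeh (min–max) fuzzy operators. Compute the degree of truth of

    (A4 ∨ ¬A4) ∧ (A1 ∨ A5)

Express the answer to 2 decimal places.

0.84

¬A4 = 1 − 0.16 = 0.84
A4 ∨ ¬A4 = max(a, b) on (0.16, 0.84) = 0.84
A1 ∨ A5 = max(a, b) on (0.64, 0.88) = 0.88
(A4 ∨ ¬A4) ∧ (A1 ∨ A5) = min(a, b) on (0.84, 0.88) = 0.84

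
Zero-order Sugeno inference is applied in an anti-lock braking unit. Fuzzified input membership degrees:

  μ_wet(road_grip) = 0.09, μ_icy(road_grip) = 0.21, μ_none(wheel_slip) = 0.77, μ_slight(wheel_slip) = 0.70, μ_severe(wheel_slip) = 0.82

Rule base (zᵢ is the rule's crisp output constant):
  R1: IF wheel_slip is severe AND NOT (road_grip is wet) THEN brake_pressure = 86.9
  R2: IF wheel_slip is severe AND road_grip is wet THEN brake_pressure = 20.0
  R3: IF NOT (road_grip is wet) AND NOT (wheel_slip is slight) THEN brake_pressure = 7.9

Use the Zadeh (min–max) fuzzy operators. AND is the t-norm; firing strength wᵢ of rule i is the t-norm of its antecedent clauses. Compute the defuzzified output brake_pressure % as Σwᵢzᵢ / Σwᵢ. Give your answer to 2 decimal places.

R1 (z=86.9): severe=0.82, ¬wet=1−0.09=0.91; AND[min(a, b)] → w = 0.82
R2 (z=20.0): severe=0.82, wet=0.09; AND[min(a, b)] → w = 0.09
R3 (z=7.9): ¬wet=1−0.09=0.91, ¬slight=1−0.70=0.30; AND[min(a, b)] → w = 0.30
Weighted average = (0.82·86.9 + 0.09·20.0 + 0.30·7.9) / (0.82 + 0.09 + 0.30)
  = 75.4280 / 1.2100 = 62.34

62.34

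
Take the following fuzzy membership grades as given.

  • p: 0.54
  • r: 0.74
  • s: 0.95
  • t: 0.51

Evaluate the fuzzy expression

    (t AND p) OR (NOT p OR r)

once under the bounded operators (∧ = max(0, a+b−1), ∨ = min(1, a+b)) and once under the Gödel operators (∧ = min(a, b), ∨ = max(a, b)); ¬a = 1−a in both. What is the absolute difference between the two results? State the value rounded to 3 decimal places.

Under bounded:
  t AND p = max(0, a+b−1) on (0.51, 0.54) = 0.05
  NOT p = 1 − 0.54 = 0.46
  NOT p OR r = min(1, a+b) on (0.46, 0.74) = 1.00
  (t AND p) OR (NOT p OR r) = min(1, a+b) on (0.05, 1.00) = 1.00
  → value = 1.0000
Under Gödel:
  t AND p = min(a, b) on (0.51, 0.54) = 0.51
  NOT p = 1 − 0.54 = 0.46
  NOT p OR r = max(a, b) on (0.46, 0.74) = 0.74
  (t AND p) OR (NOT p OR r) = max(a, b) on (0.51, 0.74) = 0.74
  → value = 0.7400
|1.0000 − 0.7400| = 0.260

0.260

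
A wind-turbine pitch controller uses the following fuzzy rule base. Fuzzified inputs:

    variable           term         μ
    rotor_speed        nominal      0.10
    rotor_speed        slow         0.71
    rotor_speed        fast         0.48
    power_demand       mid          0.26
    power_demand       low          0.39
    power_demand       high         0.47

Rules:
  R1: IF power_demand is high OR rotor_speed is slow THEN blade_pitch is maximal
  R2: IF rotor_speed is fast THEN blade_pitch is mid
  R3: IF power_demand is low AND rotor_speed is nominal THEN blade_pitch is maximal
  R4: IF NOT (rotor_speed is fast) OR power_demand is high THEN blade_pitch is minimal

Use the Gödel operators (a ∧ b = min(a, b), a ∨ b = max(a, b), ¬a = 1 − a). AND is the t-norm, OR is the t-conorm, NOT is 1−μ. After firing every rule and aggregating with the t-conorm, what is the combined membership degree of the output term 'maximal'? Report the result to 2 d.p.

R1: high=0.47, slow=0.71; OR[max(a, b)] → w = 0.71
R2: fast=0.48 → w = 0.48
R3: low=0.39, nominal=0.10; AND[min(a, b)] → w = 0.10
R4: ¬fast=1−0.48=0.52, high=0.47; OR[max(a, b)] → w = 0.52
Rules with consequent 'maximal': {R1, R3} → strengths 0.71, 0.10
Aggregate via t-conorm [max(a, b)]: 0.71

0.71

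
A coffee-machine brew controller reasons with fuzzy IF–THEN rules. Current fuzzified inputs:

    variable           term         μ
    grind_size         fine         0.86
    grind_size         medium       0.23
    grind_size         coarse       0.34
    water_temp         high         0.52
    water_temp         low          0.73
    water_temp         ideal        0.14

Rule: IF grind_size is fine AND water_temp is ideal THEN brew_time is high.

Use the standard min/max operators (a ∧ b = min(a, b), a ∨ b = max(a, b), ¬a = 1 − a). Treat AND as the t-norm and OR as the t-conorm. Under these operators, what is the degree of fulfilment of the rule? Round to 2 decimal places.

0.14

firing strength: fine=0.86, ideal=0.14; AND[min(a, b)] → w = 0.14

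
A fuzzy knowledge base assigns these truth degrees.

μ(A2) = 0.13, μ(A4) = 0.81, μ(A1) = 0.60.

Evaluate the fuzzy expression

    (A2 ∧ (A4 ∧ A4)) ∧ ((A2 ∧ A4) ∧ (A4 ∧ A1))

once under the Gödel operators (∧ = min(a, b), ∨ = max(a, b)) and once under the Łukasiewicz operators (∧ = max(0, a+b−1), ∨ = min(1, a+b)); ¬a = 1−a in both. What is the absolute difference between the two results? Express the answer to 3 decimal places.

0.130

Under Gödel:
  A4 ∧ A4 = min(a, b) on (0.81, 0.81) = 0.81
  A2 ∧ (A4 ∧ A4) = min(a, b) on (0.13, 0.81) = 0.13
  A2 ∧ A4 = min(a, b) on (0.13, 0.81) = 0.13
  A4 ∧ A1 = min(a, b) on (0.81, 0.60) = 0.60
  (A2 ∧ A4) ∧ (A4 ∧ A1) = min(a, b) on (0.13, 0.60) = 0.13
  (A2 ∧ (A4 ∧ A4)) ∧ ((A2 ∧ A4) ∧ (A4 ∧ A1)) = min(a, b) on (0.13, 0.13) = 0.13
  → value = 0.1300
Under Łukasiewicz:
  A4 ∧ A4 = max(0, a+b−1) on (0.81, 0.81) = 0.62
  A2 ∧ (A4 ∧ A4) = max(0, a+b−1) on (0.13, 0.62) = 0.00
  A2 ∧ A4 = max(0, a+b−1) on (0.13, 0.81) = 0.00
  A4 ∧ A1 = max(0, a+b−1) on (0.81, 0.60) = 0.41
  (A2 ∧ A4) ∧ (A4 ∧ A1) = max(0, a+b−1) on (0.00, 0.41) = 0.00
  (A2 ∧ (A4 ∧ A4)) ∧ ((A2 ∧ A4) ∧ (A4 ∧ A1)) = max(0, a+b−1) on (0.00, 0.00) = 0.00
  → value = 0.0000
|0.1300 − 0.0000| = 0.130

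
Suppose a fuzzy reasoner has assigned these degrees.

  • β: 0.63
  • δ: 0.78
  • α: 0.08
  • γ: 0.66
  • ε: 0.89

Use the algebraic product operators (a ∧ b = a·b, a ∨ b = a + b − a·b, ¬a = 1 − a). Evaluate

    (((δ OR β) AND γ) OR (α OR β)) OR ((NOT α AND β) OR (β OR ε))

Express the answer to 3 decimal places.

0.998

δ OR β = a + b − a·b on (0.7800, 0.6300) = 0.9186
(δ OR β) AND γ = a·b on (0.9186, 0.6600) = 0.6063
α OR β = a + b − a·b on (0.0800, 0.6300) = 0.6596
((δ OR β) AND γ) OR (α OR β) = a + b − a·b on (0.6063, 0.6596) = 0.8660
NOT α = 1 − 0.0800 = 0.9200
NOT α AND β = a·b on (0.9200, 0.6300) = 0.5796
β OR ε = a + b − a·b on (0.6300, 0.8900) = 0.9593
(NOT α AND β) OR (β OR ε) = a + b − a·b on (0.5796, 0.9593) = 0.9829
(((δ OR β) AND γ) OR (α OR β)) OR ((NOT α AND β) OR (β OR ε)) = a + b − a·b on (0.8660, 0.9829) = 0.9977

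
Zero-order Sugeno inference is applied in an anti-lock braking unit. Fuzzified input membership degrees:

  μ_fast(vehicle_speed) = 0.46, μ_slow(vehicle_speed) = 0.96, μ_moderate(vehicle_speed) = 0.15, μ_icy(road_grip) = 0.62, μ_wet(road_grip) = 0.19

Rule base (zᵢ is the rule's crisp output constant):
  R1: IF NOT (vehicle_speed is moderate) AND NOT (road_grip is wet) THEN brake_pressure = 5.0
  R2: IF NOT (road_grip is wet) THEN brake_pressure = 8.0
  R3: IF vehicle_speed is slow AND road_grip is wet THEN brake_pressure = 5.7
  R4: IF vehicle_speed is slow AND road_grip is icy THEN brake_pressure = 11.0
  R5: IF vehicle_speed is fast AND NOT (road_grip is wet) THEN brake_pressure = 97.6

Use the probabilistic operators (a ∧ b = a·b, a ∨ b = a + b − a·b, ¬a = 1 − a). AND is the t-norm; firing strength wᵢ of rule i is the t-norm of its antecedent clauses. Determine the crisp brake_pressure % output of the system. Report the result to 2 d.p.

R1 (z=5.0): ¬moderate=1−0.15=0.85, ¬wet=1−0.19=0.81; AND[a·b] → w = 0.6885
R2 (z=8.0): ¬wet=1−0.19=0.81 → w = 0.8100
R3 (z=5.7): slow=0.96, wet=0.19; AND[a·b] → w = 0.1824
R4 (z=11.0): slow=0.96, icy=0.62; AND[a·b] → w = 0.5952
R5 (z=97.6): fast=0.46, ¬wet=1−0.19=0.81; AND[a·b] → w = 0.3726
Weighted average = (0.6885·5.0 + 0.8100·8.0 + 0.1824·5.7 + 0.5952·11.0 + 0.3726·97.6) / (0.6885 + 0.8100 + 0.1824 + 0.5952 + 0.3726)
  = 53.8751 / 2.6487 = 20.34

20.34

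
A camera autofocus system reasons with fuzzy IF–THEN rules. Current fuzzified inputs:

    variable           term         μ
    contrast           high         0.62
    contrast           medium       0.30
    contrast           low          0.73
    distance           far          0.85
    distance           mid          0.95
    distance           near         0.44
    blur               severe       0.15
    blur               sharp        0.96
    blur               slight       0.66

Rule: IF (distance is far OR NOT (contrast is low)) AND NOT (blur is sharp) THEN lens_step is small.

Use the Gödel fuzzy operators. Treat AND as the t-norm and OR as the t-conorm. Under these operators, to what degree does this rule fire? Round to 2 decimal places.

0.04

firing strength: (far=0.85 OR ¬low=1−0.73=0.27) = 0.85; AND[min(a, b)] with ¬sharp=1−0.96=0.04 → w = 0.04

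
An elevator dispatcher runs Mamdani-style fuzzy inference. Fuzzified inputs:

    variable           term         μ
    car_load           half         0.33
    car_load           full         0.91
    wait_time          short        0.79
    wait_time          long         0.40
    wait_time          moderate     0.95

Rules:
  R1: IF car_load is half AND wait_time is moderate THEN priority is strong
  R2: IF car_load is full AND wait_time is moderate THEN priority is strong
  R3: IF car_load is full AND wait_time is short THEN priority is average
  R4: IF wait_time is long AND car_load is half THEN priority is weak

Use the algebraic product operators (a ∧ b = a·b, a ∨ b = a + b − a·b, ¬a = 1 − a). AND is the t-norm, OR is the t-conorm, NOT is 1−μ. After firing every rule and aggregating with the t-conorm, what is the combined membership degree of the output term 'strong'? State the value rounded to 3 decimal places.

R1: half=0.33, moderate=0.95; AND[a·b] → w = 0.3135
R2: full=0.91, moderate=0.95; AND[a·b] → w = 0.8645
R3: full=0.91, short=0.79; AND[a·b] → w = 0.7189
R4: long=0.40, half=0.33; AND[a·b] → w = 0.1320
Rules with consequent 'strong': {R1, R2} → strengths 0.3135, 0.8645
Aggregate via t-conorm [a + b − a·b]: 0.9070

0.907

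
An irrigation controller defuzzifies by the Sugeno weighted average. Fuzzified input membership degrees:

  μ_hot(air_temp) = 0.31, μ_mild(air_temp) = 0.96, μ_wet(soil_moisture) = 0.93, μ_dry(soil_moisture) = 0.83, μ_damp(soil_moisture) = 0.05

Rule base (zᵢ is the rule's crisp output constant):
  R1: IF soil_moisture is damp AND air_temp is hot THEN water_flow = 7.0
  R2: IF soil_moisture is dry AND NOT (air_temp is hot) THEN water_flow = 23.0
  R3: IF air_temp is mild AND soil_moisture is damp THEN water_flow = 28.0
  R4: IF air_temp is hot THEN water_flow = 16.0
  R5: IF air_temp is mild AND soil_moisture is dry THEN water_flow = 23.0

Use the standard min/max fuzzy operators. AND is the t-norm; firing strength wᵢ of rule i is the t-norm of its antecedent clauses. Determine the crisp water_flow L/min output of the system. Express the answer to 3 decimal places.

21.591

R1 (z=7.0): damp=0.05, hot=0.31; AND[min(a, b)] → w = 0.05
R2 (z=23.0): dry=0.83, ¬hot=1−0.31=0.69; AND[min(a, b)] → w = 0.69
R3 (z=28.0): mild=0.96, damp=0.05; AND[min(a, b)] → w = 0.05
R4 (z=16.0): hot=0.31 → w = 0.31
R5 (z=23.0): mild=0.96, dry=0.83; AND[min(a, b)] → w = 0.83
Weighted average = (0.05·7.0 + 0.69·23.0 + 0.05·28.0 + 0.31·16.0 + 0.83·23.0) / (0.05 + 0.69 + 0.05 + 0.31 + 0.83)
  = 41.6700 / 1.9300 = 21.591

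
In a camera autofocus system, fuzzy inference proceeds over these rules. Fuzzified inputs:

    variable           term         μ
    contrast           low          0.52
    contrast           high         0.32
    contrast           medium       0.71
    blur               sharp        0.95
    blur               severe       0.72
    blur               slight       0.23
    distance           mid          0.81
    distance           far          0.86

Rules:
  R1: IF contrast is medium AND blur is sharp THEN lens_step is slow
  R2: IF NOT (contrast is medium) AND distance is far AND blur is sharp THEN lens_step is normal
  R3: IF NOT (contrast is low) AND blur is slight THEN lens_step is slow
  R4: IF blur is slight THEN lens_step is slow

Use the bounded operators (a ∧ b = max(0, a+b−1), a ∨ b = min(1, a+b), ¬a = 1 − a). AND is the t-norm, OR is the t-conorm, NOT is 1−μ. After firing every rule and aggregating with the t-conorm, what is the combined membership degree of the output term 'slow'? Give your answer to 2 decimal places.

R1: medium=0.71, sharp=0.95; AND[max(0, a+b−1)] → w = 0.66
R2: ¬medium=1−0.71=0.29, far=0.86, sharp=0.95; AND[max(0, a+b−1)] → w = 0.10
R3: ¬low=1−0.52=0.48, slight=0.23; AND[max(0, a+b−1)] → w = 0.00
R4: slight=0.23 → w = 0.23
Rules with consequent 'slow': {R1, R3, R4} → strengths 0.66, 0.00, 0.23
Aggregate via t-conorm [min(1, a+b)]: 0.89

0.89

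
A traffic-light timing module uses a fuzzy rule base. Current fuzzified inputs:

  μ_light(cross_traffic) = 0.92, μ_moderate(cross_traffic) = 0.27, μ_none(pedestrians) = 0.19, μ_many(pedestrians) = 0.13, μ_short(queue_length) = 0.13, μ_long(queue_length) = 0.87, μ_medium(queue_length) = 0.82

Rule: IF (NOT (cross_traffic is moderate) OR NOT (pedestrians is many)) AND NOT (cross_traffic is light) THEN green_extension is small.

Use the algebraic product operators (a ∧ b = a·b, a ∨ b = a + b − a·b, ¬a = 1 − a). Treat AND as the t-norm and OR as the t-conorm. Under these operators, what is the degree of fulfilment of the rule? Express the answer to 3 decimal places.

0.077

firing strength: (¬moderate=1−0.27=0.73 OR ¬many=1−0.13=0.87) = 0.9649; AND[a·b] with ¬light=1−0.92=0.08 → w = 0.0772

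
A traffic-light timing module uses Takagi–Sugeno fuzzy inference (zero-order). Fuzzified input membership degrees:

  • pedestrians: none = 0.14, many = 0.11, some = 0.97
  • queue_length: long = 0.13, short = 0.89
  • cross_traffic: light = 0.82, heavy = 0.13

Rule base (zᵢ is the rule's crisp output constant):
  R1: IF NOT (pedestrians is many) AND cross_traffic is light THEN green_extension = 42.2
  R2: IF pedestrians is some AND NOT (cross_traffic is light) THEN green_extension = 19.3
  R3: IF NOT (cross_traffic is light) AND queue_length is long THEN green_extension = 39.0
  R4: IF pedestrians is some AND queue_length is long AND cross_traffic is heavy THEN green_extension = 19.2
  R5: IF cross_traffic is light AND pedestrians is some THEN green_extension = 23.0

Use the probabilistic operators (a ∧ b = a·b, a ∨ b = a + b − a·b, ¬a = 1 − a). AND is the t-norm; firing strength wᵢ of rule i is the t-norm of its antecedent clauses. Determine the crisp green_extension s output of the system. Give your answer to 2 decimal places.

30.86

R1 (z=42.2): ¬many=1−0.11=0.89, light=0.82; AND[a·b] → w = 0.7298
R2 (z=19.3): some=0.97, ¬light=1−0.82=0.18; AND[a·b] → w = 0.1746
R3 (z=39.0): ¬light=1−0.82=0.18, long=0.13; AND[a·b] → w = 0.0234
R4 (z=19.2): some=0.97, long=0.13, heavy=0.13; AND[a·b] → w = 0.0164
R5 (z=23.0): light=0.82, some=0.97; AND[a·b] → w = 0.7954
Weighted average = (0.7298·42.2 + 0.1746·19.3 + 0.0234·39.0 + 0.0164·19.2 + 0.7954·23.0) / (0.7298 + 0.1746 + 0.0234 + 0.0164 + 0.7954)
  = 53.6889 / 1.7396 = 30.86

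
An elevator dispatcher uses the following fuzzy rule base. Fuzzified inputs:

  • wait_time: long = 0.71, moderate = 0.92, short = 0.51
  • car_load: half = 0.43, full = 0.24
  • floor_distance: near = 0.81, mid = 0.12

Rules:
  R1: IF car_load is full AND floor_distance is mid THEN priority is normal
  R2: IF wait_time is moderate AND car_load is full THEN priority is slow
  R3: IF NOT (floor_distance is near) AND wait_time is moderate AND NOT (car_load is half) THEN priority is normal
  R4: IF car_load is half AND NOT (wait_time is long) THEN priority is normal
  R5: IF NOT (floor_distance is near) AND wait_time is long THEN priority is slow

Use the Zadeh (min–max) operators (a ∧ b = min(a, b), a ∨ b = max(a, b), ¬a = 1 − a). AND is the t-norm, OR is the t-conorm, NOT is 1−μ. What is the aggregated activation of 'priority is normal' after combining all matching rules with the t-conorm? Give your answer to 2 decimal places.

R1: full=0.24, mid=0.12; AND[min(a, b)] → w = 0.12
R2: moderate=0.92, full=0.24; AND[min(a, b)] → w = 0.24
R3: ¬near=1−0.81=0.19, moderate=0.92, ¬half=1−0.43=0.57; AND[min(a, b)] → w = 0.19
R4: half=0.43, ¬long=1−0.71=0.29; AND[min(a, b)] → w = 0.29
R5: ¬near=1−0.81=0.19, long=0.71; AND[min(a, b)] → w = 0.19
Rules with consequent 'normal': {R1, R3, R4} → strengths 0.12, 0.19, 0.29
Aggregate via t-conorm [max(a, b)]: 0.29

0.29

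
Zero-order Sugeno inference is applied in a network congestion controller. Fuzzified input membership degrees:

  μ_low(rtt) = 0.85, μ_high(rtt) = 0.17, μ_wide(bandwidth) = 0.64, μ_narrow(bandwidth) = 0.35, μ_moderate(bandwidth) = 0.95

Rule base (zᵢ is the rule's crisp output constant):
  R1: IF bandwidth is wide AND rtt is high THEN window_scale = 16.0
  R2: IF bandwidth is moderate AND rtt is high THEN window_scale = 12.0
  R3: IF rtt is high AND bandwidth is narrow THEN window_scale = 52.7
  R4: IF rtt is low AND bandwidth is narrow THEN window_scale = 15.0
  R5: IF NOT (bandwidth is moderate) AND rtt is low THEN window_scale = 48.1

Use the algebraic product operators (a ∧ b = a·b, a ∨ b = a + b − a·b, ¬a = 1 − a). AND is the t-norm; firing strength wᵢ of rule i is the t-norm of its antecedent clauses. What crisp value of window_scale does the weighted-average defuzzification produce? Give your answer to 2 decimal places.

19.89

R1 (z=16.0): wide=0.64, high=0.17; AND[a·b] → w = 0.1088
R2 (z=12.0): moderate=0.95, high=0.17; AND[a·b] → w = 0.1615
R3 (z=52.7): high=0.17, narrow=0.35; AND[a·b] → w = 0.0595
R4 (z=15.0): low=0.85, narrow=0.35; AND[a·b] → w = 0.2975
R5 (z=48.1): ¬moderate=1−0.95=0.05, low=0.85; AND[a·b] → w = 0.0425
Weighted average = (0.1088·16.0 + 0.1615·12.0 + 0.0595·52.7 + 0.2975·15.0 + 0.0425·48.1) / (0.1088 + 0.1615 + 0.0595 + 0.2975 + 0.0425)
  = 13.3212 / 0.6698 = 19.89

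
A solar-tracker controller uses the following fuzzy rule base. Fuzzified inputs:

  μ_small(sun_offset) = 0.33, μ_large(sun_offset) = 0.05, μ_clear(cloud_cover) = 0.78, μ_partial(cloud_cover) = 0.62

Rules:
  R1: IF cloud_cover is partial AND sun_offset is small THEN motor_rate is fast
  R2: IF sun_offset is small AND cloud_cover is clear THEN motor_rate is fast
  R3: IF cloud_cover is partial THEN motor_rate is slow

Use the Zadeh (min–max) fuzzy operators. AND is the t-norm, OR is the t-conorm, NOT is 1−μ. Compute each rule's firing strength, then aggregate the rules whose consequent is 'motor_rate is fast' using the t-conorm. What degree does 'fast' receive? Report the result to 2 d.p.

R1: partial=0.62, small=0.33; AND[min(a, b)] → w = 0.33
R2: small=0.33, clear=0.78; AND[min(a, b)] → w = 0.33
R3: partial=0.62 → w = 0.62
Rules with consequent 'fast': {R1, R2} → strengths 0.33, 0.33
Aggregate via t-conorm [max(a, b)]: 0.33

0.33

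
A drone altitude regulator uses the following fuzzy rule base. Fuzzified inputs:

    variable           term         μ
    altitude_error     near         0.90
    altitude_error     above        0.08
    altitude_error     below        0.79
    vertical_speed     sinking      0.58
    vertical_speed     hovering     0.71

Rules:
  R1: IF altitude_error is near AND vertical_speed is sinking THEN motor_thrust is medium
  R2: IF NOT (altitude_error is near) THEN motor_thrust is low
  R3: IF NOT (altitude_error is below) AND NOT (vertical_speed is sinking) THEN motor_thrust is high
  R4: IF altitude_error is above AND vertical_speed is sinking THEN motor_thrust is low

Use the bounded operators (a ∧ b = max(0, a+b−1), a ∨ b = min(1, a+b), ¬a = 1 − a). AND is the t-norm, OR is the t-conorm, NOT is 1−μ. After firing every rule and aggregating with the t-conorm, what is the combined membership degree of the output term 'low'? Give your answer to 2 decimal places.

R1: near=0.90, sinking=0.58; AND[max(0, a+b−1)] → w = 0.48
R2: ¬near=1−0.90=0.10 → w = 0.10
R3: ¬below=1−0.79=0.21, ¬sinking=1−0.58=0.42; AND[max(0, a+b−1)] → w = 0.00
R4: above=0.08, sinking=0.58; AND[max(0, a+b−1)] → w = 0.00
Rules with consequent 'low': {R2, R4} → strengths 0.10, 0.00
Aggregate via t-conorm [min(1, a+b)]: 0.10

0.10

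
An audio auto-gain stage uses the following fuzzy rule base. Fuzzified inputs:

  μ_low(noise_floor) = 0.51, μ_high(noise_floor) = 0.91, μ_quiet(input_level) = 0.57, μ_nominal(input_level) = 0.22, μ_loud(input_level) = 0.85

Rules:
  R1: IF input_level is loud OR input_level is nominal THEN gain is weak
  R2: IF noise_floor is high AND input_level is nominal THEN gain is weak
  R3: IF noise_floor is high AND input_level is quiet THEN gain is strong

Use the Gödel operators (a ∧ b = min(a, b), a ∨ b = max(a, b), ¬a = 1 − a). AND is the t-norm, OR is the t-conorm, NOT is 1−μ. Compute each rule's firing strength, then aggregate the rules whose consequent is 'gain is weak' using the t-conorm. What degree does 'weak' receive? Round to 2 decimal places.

R1: loud=0.85, nominal=0.22; OR[max(a, b)] → w = 0.85
R2: high=0.91, nominal=0.22; AND[min(a, b)] → w = 0.22
R3: high=0.91, quiet=0.57; AND[min(a, b)] → w = 0.57
Rules with consequent 'weak': {R1, R2} → strengths 0.85, 0.22
Aggregate via t-conorm [max(a, b)]: 0.85

0.85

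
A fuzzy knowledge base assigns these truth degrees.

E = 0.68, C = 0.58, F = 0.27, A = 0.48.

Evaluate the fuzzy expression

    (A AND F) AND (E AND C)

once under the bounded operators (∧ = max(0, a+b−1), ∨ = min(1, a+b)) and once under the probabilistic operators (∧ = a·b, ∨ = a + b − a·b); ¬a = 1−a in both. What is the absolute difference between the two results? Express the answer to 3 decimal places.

Under bounded:
  A AND F = max(0, a+b−1) on (0.48, 0.27) = 0.00
  E AND C = max(0, a+b−1) on (0.68, 0.58) = 0.26
  (A AND F) AND (E AND C) = max(0, a+b−1) on (0.00, 0.26) = 0.00
  → value = 0.0000
Under probabilistic:
  A AND F = a·b on (0.4800, 0.2700) = 0.1296
  E AND C = a·b on (0.6800, 0.5800) = 0.3944
  (A AND F) AND (E AND C) = a·b on (0.1296, 0.3944) = 0.0511
  → value = 0.0511
|0.0000 − 0.0511| = 0.051

0.051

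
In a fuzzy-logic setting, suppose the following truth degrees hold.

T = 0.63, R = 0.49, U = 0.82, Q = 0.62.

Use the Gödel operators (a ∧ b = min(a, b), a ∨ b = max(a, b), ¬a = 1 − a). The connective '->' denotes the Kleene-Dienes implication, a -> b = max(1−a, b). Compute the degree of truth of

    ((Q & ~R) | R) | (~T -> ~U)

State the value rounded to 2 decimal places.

0.63

~R = 1 − 0.49 = 0.51
Q & ~R = min(a, b) on (0.62, 0.51) = 0.51
(Q & ~R) | R = max(a, b) on (0.51, 0.49) = 0.51
~T = 1 − 0.63 = 0.37
~U = 1 − 0.82 = 0.18
~T -> ~U  [Kleene-Dienes: max(1−a, b)] with a=0.37, b=0.18 → 0.63
((Q & ~R) | R) | (~T -> ~U) = max(a, b) on (0.51, 0.63) = 0.63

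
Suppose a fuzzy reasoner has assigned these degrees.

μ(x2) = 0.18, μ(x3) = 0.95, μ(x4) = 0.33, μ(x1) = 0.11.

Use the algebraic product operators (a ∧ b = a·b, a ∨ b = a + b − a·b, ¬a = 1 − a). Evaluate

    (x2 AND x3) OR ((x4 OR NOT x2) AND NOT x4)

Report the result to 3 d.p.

0.659

x2 AND x3 = a·b on (0.1800, 0.9500) = 0.1710
NOT x2 = 1 − 0.1800 = 0.8200
x4 OR NOT x2 = a + b − a·b on (0.3300, 0.8200) = 0.8794
NOT x4 = 1 − 0.3300 = 0.6700
(x4 OR NOT x2) AND NOT x4 = a·b on (0.8794, 0.6700) = 0.5892
(x2 AND x3) OR ((x4 OR NOT x2) AND NOT x4) = a + b − a·b on (0.1710, 0.5892) = 0.6594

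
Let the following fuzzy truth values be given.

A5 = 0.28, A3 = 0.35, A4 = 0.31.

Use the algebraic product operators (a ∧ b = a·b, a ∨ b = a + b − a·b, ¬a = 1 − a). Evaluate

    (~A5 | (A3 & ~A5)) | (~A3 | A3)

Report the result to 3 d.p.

~A5 = 1 − 0.2800 = 0.7200
~A5 = 1 − 0.2800 = 0.7200
A3 & ~A5 = a·b on (0.3500, 0.7200) = 0.2520
~A5 | (A3 & ~A5) = a + b − a·b on (0.7200, 0.2520) = 0.7906
~A3 = 1 − 0.3500 = 0.6500
~A3 | A3 = a + b − a·b on (0.6500, 0.3500) = 0.7725
(~A5 | (A3 & ~A5)) | (~A3 | A3) = a + b − a·b on (0.7906, 0.7725) = 0.9524

0.952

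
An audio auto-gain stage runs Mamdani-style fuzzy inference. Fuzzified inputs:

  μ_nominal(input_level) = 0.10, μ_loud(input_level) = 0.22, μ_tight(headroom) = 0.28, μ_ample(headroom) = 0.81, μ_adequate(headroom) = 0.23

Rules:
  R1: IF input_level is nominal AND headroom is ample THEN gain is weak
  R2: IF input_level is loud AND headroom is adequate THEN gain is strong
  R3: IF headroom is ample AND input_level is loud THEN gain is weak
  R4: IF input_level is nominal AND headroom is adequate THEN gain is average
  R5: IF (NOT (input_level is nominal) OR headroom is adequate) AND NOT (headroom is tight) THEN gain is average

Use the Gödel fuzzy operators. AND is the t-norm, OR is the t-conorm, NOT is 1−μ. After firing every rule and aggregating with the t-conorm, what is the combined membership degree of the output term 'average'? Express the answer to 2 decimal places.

R1: nominal=0.10, ample=0.81; AND[min(a, b)] → w = 0.10
R2: loud=0.22, adequate=0.23; AND[min(a, b)] → w = 0.22
R3: ample=0.81, loud=0.22; AND[min(a, b)] → w = 0.22
R4: nominal=0.10, adequate=0.23; AND[min(a, b)] → w = 0.10
R5: (¬nominal=1−0.10=0.90 OR adequate=0.23) = 0.90; AND[min(a, b)] with ¬tight=1−0.28=0.72 → w = 0.72
Rules with consequent 'average': {R4, R5} → strengths 0.10, 0.72
Aggregate via t-conorm [max(a, b)]: 0.72

0.72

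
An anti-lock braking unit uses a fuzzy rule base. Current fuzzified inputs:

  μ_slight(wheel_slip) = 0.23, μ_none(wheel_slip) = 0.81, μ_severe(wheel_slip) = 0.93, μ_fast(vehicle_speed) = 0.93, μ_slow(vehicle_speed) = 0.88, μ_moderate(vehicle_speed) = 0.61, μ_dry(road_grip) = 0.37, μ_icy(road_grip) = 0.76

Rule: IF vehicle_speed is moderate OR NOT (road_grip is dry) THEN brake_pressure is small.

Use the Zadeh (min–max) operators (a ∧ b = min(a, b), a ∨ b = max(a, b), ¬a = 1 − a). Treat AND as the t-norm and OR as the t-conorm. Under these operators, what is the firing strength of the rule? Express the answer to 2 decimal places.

0.63

firing strength: moderate=0.61, ¬dry=1−0.37=0.63; OR[max(a, b)] → w = 0.63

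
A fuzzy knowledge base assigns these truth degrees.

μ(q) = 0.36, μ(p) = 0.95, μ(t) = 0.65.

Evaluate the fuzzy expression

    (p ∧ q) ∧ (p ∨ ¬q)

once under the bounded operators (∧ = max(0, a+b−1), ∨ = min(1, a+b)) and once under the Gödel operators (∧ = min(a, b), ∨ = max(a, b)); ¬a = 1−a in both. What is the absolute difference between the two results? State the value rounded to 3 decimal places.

Under bounded:
  p ∧ q = max(0, a+b−1) on (0.95, 0.36) = 0.31
  ¬q = 1 − 0.36 = 0.64
  p ∨ ¬q = min(1, a+b) on (0.95, 0.64) = 1.00
  (p ∧ q) ∧ (p ∨ ¬q) = max(0, a+b−1) on (0.31, 1.00) = 0.31
  → value = 0.3100
Under Gödel:
  p ∧ q = min(a, b) on (0.95, 0.36) = 0.36
  ¬q = 1 − 0.36 = 0.64
  p ∨ ¬q = max(a, b) on (0.95, 0.64) = 0.95
  (p ∧ q) ∧ (p ∨ ¬q) = min(a, b) on (0.36, 0.95) = 0.36
  → value = 0.3600
|0.3100 − 0.3600| = 0.050

0.050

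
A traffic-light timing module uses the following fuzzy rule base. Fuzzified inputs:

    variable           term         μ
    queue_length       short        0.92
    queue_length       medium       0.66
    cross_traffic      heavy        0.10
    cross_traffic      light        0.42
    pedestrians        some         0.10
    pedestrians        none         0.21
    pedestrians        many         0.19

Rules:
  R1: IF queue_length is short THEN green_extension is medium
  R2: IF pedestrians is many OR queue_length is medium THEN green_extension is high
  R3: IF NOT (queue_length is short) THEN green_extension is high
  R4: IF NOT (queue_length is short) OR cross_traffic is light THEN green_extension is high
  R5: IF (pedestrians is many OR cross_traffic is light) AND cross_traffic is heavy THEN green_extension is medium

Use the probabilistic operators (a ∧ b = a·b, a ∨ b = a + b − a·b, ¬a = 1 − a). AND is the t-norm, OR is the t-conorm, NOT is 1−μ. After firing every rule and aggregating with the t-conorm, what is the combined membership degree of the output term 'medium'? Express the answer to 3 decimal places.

R1: short=0.92 → w = 0.9200
R2: many=0.19, medium=0.66; OR[a + b − a·b] → w = 0.7246
R3: ¬short=1−0.92=0.08 → w = 0.0800
R4: ¬short=1−0.92=0.08, light=0.42; OR[a + b − a·b] → w = 0.4664
R5: (many=0.19 OR light=0.42) = 0.5302; AND[a·b] with heavy=0.10 → w = 0.0530
Rules with consequent 'medium': {R1, R5} → strengths 0.9200, 0.0530
Aggregate via t-conorm [a + b − a·b]: 0.9242

0.924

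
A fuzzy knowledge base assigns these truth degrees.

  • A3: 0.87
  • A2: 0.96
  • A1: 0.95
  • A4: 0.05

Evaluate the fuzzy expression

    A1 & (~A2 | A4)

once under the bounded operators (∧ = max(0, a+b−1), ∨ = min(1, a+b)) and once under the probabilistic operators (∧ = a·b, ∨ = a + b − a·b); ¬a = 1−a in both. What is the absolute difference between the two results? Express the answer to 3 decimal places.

0.044

Under bounded:
  ~A2 = 1 − 0.96 = 0.04
  ~A2 | A4 = min(1, a+b) on (0.04, 0.05) = 0.09
  A1 & (~A2 | A4) = max(0, a+b−1) on (0.95, 0.09) = 0.04
  → value = 0.0400
Under probabilistic:
  ~A2 = 1 − 0.9600 = 0.0400
  ~A2 | A4 = a + b − a·b on (0.0400, 0.0500) = 0.0880
  A1 & (~A2 | A4) = a·b on (0.9500, 0.0880) = 0.0836
  → value = 0.0836
|0.0400 − 0.0836| = 0.044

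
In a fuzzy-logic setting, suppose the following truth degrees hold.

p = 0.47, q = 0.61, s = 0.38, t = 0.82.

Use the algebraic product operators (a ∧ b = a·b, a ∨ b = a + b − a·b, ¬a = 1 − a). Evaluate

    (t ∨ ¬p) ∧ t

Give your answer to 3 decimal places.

0.751

¬p = 1 − 0.4700 = 0.5300
t ∨ ¬p = a + b − a·b on (0.8200, 0.5300) = 0.9154
(t ∨ ¬p) ∧ t = a·b on (0.9154, 0.8200) = 0.7506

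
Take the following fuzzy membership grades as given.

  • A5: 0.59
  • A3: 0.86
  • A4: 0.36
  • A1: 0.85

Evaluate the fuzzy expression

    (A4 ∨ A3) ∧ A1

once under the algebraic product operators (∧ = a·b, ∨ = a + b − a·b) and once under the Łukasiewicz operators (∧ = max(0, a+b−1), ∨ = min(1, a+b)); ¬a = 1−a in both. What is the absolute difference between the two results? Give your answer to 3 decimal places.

Under algebraic product:
  A4 ∨ A3 = a + b − a·b on (0.3600, 0.8600) = 0.9104
  (A4 ∨ A3) ∧ A1 = a·b on (0.9104, 0.8500) = 0.7738
  → value = 0.7738
Under Łukasiewicz:
  A4 ∨ A3 = min(1, a+b) on (0.36, 0.86) = 1.00
  (A4 ∨ A3) ∧ A1 = max(0, a+b−1) on (1.00, 0.85) = 0.85
  → value = 0.8500
|0.7738 − 0.8500| = 0.076

0.076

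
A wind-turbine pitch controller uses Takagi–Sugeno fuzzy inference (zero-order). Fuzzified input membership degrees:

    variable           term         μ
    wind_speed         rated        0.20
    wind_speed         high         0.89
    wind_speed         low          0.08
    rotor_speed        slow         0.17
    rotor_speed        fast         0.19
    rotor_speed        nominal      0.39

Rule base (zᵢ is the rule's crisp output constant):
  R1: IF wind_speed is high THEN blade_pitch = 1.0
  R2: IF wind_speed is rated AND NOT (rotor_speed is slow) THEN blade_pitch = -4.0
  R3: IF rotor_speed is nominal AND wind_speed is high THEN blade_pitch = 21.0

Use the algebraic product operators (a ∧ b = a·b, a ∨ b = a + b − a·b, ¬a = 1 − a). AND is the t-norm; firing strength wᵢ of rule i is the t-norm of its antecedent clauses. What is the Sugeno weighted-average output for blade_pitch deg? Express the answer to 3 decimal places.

5.356

R1 (z=1.0): high=0.89 → w = 0.8900
R2 (z=-4.0): rated=0.20, ¬slow=1−0.17=0.83; AND[a·b] → w = 0.1660
R3 (z=21.0): nominal=0.39, high=0.89; AND[a·b] → w = 0.3471
Weighted average = (0.8900·1.0 + 0.1660·-4.0 + 0.3471·21.0) / (0.8900 + 0.1660 + 0.3471)
  = 7.5151 / 1.4031 = 5.356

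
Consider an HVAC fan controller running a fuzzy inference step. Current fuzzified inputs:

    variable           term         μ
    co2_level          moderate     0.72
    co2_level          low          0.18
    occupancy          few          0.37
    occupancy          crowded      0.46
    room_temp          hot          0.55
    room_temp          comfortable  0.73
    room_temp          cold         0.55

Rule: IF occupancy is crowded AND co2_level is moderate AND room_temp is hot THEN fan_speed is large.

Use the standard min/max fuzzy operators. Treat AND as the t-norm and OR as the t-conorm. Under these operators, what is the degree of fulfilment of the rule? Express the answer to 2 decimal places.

firing strength: crowded=0.46, moderate=0.72, hot=0.55; AND[min(a, b)] → w = 0.46

0.46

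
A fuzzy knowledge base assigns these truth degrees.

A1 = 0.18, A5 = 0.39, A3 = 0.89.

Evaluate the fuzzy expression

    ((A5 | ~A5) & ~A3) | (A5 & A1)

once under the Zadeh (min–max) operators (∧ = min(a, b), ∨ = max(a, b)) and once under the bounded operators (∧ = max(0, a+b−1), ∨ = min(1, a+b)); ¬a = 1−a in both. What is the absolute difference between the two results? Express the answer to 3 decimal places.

Under Zadeh (min–max):
  ~A5 = 1 − 0.39 = 0.61
  A5 | ~A5 = max(a, b) on (0.39, 0.61) = 0.61
  ~A3 = 1 − 0.89 = 0.11
  (A5 | ~A5) & ~A3 = min(a, b) on (0.61, 0.11) = 0.11
  A5 & A1 = min(a, b) on (0.39, 0.18) = 0.18
  ((A5 | ~A5) & ~A3) | (A5 & A1) = max(a, b) on (0.11, 0.18) = 0.18
  → value = 0.1800
Under bounded:
  ~A5 = 1 − 0.39 = 0.61
  A5 | ~A5 = min(1, a+b) on (0.39, 0.61) = 1.00
  ~A3 = 1 − 0.89 = 0.11
  (A5 | ~A5) & ~A3 = max(0, a+b−1) on (1.00, 0.11) = 0.11
  A5 & A1 = max(0, a+b−1) on (0.39, 0.18) = 0.00
  ((A5 | ~A5) & ~A3) | (A5 & A1) = min(1, a+b) on (0.11, 0.00) = 0.11
  → value = 0.1100
|0.1800 − 0.1100| = 0.070

0.070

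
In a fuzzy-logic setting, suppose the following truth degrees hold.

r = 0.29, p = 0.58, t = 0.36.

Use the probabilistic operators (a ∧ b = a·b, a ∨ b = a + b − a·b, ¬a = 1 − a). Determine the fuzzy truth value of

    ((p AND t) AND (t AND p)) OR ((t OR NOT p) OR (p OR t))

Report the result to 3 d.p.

p AND t = a·b on (0.5800, 0.3600) = 0.2088
t AND p = a·b on (0.3600, 0.5800) = 0.2088
(p AND t) AND (t AND p) = a·b on (0.2088, 0.2088) = 0.0436
NOT p = 1 − 0.5800 = 0.4200
t OR NOT p = a + b − a·b on (0.3600, 0.4200) = 0.6288
p OR t = a + b − a·b on (0.5800, 0.3600) = 0.7312
(t OR NOT p) OR (p OR t) = a + b − a·b on (0.6288, 0.7312) = 0.9002
((p AND t) AND (t AND p)) OR ((t OR NOT p) OR (p OR t)) = a + b − a·b on (0.0436, 0.9002) = 0.9046

0.905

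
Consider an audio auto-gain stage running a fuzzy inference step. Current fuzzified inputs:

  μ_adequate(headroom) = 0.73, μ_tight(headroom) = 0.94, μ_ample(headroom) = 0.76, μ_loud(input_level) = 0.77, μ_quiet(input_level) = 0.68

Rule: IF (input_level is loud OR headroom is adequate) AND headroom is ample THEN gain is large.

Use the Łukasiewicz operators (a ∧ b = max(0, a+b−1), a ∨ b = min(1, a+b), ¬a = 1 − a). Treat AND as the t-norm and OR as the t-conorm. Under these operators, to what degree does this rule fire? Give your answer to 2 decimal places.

firing strength: (loud=0.77 OR adequate=0.73) = 1.00; AND[max(0, a+b−1)] with ample=0.76 → w = 0.76

0.76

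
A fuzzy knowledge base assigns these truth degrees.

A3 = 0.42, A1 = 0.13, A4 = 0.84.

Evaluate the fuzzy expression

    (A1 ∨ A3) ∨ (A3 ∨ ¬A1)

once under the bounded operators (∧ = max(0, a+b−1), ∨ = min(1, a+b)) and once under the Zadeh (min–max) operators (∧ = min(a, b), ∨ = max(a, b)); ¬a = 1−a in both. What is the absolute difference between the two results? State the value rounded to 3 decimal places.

Under bounded:
  A1 ∨ A3 = min(1, a+b) on (0.13, 0.42) = 0.55
  ¬A1 = 1 − 0.13 = 0.87
  A3 ∨ ¬A1 = min(1, a+b) on (0.42, 0.87) = 1.00
  (A1 ∨ A3) ∨ (A3 ∨ ¬A1) = min(1, a+b) on (0.55, 1.00) = 1.00
  → value = 1.0000
Under Zadeh (min–max):
  A1 ∨ A3 = max(a, b) on (0.13, 0.42) = 0.42
  ¬A1 = 1 − 0.13 = 0.87
  A3 ∨ ¬A1 = max(a, b) on (0.42, 0.87) = 0.87
  (A1 ∨ A3) ∨ (A3 ∨ ¬A1) = max(a, b) on (0.42, 0.87) = 0.87
  → value = 0.8700
|1.0000 − 0.8700| = 0.130

0.130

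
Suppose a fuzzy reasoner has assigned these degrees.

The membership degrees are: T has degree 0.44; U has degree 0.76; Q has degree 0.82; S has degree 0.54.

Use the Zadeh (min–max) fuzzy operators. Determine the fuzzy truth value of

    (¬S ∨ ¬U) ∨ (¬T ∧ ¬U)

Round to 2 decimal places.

¬S = 1 − 0.54 = 0.46
¬U = 1 − 0.76 = 0.24
¬S ∨ ¬U = max(a, b) on (0.46, 0.24) = 0.46
¬T = 1 − 0.44 = 0.56
¬U = 1 − 0.76 = 0.24
¬T ∧ ¬U = min(a, b) on (0.56, 0.24) = 0.24
(¬S ∨ ¬U) ∨ (¬T ∧ ¬U) = max(a, b) on (0.46, 0.24) = 0.46

0.46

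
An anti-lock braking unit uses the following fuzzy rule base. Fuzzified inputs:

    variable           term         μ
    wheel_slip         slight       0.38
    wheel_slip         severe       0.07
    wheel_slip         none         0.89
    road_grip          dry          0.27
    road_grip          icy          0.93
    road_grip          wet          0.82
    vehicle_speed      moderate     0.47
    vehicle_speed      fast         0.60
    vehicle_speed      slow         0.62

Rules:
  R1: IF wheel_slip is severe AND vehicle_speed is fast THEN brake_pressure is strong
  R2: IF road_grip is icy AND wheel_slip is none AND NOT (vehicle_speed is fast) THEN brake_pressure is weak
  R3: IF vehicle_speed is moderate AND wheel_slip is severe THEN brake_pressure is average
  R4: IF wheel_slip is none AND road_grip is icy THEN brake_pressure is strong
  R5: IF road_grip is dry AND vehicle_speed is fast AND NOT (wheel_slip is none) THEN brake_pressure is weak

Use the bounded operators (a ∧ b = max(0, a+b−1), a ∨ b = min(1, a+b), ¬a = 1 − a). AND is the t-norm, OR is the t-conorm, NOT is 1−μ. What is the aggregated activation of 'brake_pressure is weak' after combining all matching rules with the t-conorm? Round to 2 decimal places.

0.22

R1: severe=0.07, fast=0.60; AND[max(0, a+b−1)] → w = 0.00
R2: icy=0.93, none=0.89, ¬fast=1−0.60=0.40; AND[max(0, a+b−1)] → w = 0.22
R3: moderate=0.47, severe=0.07; AND[max(0, a+b−1)] → w = 0.00
R4: none=0.89, icy=0.93; AND[max(0, a+b−1)] → w = 0.82
R5: dry=0.27, fast=0.60, ¬none=1−0.89=0.11; AND[max(0, a+b−1)] → w = 0.00
Rules with consequent 'weak': {R2, R5} → strengths 0.22, 0.00
Aggregate via t-conorm [min(1, a+b)]: 0.22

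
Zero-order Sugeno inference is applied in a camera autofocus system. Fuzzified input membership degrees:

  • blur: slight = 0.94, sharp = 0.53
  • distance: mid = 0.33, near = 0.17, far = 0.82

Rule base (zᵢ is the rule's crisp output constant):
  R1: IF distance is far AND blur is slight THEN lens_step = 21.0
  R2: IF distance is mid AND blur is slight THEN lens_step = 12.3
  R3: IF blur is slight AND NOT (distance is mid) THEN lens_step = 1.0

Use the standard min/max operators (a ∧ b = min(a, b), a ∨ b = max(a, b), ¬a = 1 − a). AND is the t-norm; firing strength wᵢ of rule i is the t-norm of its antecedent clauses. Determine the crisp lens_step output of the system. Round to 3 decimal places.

12.060

R1 (z=21.0): far=0.82, slight=0.94; AND[min(a, b)] → w = 0.82
R2 (z=12.3): mid=0.33, slight=0.94; AND[min(a, b)] → w = 0.33
R3 (z=1.0): slight=0.94, ¬mid=1−0.33=0.67; AND[min(a, b)] → w = 0.67
Weighted average = (0.82·21.0 + 0.33·12.3 + 0.67·1.0) / (0.82 + 0.33 + 0.67)
  = 21.9490 / 1.8200 = 12.060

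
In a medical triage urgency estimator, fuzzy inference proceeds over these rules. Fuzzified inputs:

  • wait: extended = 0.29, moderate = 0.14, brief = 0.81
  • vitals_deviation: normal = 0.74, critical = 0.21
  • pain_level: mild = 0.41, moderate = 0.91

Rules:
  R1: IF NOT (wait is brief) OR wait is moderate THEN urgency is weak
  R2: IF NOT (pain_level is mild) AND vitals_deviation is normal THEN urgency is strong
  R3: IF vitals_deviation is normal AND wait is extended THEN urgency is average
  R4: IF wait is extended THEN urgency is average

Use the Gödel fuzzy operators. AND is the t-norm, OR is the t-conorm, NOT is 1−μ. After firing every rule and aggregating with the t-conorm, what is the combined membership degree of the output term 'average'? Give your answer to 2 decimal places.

0.29

R1: ¬brief=1−0.81=0.19, moderate=0.14; OR[max(a, b)] → w = 0.19
R2: ¬mild=1−0.41=0.59, normal=0.74; AND[min(a, b)] → w = 0.59
R3: normal=0.74, extended=0.29; AND[min(a, b)] → w = 0.29
R4: extended=0.29 → w = 0.29
Rules with consequent 'average': {R3, R4} → strengths 0.29, 0.29
Aggregate via t-conorm [max(a, b)]: 0.29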